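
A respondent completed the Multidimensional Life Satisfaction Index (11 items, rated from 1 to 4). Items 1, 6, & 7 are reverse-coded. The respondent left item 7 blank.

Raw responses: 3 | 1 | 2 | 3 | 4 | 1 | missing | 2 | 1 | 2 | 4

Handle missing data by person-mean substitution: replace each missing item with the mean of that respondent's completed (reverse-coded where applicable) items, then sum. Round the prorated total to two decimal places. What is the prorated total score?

Reverse-coded (reverse-coded value = 5 − response):
  item 1: 5 − 3 = 2
  item 6: 5 − 1 = 4
Completed scored items (10 of 11): 2, 1, 2, 3, 4, 4, 2, 1, 2, 4; sum = 25.
Person mean = 25 / 10 ≈ 2.5000
Prorated total = (25 / 10) × 11 = 27.50 (to 2 dp)

27.50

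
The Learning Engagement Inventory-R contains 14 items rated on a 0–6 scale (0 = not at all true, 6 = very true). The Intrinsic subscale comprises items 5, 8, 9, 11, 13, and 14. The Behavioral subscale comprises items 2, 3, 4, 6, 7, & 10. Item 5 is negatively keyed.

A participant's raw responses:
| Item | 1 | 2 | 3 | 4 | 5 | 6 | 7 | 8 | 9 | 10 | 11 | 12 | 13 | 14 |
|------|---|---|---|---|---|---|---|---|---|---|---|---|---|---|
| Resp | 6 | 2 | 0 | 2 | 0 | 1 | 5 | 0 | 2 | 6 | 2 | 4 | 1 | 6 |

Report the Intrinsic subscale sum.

17

Intrinsic items: 5, 8, 9, 11, 13, 14.
Of these, item 5 is negatively keyed; reverse-coded value = 6 − response.
  item 5: 6 − 0 = 6
  item 8: 0
  item 9: 2
  item 11: 2
  item 13: 1
  item 14: 6
Sum = 6 + 0 + 2 + 2 + 1 + 6 = 17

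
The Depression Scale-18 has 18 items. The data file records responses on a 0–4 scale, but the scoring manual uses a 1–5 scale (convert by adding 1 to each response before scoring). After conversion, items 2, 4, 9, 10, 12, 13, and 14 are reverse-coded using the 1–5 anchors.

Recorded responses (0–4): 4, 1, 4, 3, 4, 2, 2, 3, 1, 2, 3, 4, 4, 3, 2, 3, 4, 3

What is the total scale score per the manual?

Convert to 1–5: 5, 2, 5, 4, 5, 3, 3, 4, 2, 3, 4, 5, 5, 4, 3, 4, 5, 4
Reverse-coded (reversed = (1+5) − raw = 6 − raw):
  item 2: 6 − 2 = 4
  item 4: 6 − 4 = 2
  item 9: 6 − 2 = 4
  item 10: 6 − 3 = 3
  item 12: 6 − 5 = 1
  item 13: 6 − 5 = 1
  item 14: 6 − 4 = 2
Scored: 5, 4, 5, 2, 5, 3, 3, 4, 4, 3, 4, 1, 1, 2, 3, 4, 5, 4
Total = 62

62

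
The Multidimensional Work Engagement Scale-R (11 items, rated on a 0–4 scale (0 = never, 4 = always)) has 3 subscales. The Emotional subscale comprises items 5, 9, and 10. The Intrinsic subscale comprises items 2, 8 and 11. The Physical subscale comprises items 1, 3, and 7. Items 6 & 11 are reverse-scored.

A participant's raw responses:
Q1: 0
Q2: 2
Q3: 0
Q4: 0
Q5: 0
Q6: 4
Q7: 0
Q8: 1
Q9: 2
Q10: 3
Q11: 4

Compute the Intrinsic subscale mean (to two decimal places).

1.00

Intrinsic items: 2, 8, 11.
Of these, item 11 is reverse-scored; reverse-coded value = 4 − response.
  item 2: 2
  item 8: 1
  item 11: 4 − 4 = 0
Sum = 2 + 1 + 0 = 3
Mean = 3 / 3 = 1.00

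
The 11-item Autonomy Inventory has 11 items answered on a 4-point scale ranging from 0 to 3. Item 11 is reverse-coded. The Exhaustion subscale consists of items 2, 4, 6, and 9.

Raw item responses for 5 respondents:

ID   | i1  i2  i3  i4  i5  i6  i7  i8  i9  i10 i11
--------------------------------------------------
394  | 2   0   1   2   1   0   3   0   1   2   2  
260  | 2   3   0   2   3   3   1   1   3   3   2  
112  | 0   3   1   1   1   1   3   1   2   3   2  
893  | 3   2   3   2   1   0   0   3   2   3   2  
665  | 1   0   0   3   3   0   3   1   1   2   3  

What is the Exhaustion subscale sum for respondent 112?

7

Respondent 112 raw: 0, 3, 1, 1, 1, 1, 3, 1, 2, 3, 2.
Exhaustion items: 2, 4, 6, 9.
Reverse-coded (reverse-coded value = 3 − response):
  item 2: 3
  item 4: 1
  item 6: 1
  item 9: 2
Sum = 3 + 1 + 1 + 2 = 7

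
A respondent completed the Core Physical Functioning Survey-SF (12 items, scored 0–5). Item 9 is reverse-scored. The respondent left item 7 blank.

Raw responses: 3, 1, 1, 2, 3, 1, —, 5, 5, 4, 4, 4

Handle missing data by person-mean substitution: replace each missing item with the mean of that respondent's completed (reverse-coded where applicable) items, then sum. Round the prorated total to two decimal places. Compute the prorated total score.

Reverse-coded (reverse-coded value = 5 − response):
  item 9: 5 − 5 = 0
Completed scored items (11 of 12): 3, 1, 1, 2, 3, 1, 5, 0, 4, 4, 4; sum = 28.
Person mean = 28 / 11 ≈ 2.5455
Prorated total = (28 / 11) × 12 = 30.55 (to 2 dp)

30.55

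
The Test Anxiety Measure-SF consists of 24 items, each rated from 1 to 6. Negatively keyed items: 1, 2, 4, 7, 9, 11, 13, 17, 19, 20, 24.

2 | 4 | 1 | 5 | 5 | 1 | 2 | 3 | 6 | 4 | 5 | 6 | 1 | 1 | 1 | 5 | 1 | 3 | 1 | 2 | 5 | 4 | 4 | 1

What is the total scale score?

Raw sum = 73. Negatively keyed items: 1, 2, 4, 7, 9, 11, 13, 17, 19, 20, 24; their raw sum = 30.
Each reversal replaces raw with 7 − raw, changing the total by 7 − 2·raw per item.
Total = 73 + 11·7 − 2·30 = 73 + 77 − 60 = 90

90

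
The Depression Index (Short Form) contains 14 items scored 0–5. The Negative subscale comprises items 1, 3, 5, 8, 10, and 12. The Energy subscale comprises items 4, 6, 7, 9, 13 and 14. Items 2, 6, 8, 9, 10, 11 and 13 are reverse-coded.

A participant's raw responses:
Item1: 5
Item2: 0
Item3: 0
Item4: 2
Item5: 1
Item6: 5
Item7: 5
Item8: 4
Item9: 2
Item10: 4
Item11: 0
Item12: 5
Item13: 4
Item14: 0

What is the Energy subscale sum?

11

Energy items: 4, 6, 7, 9, 13, 14.
Of these, items 6, 9 and 13 are reverse-coded; on a 0–5 scale, reversed = 5 − raw.
  item 4: 2
  item 6: 5 − 5 = 0
  item 7: 5
  item 9: 5 − 2 = 3
  item 13: 5 − 4 = 1
  item 14: 0
Sum = 2 + 0 + 5 + 3 + 1 + 0 = 11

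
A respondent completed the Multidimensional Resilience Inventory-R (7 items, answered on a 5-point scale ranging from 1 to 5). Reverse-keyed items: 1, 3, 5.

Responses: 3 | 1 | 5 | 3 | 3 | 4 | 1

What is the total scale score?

16

Reversing items 1, 3 and 5 with 6 − raw:
Total = (6−3) + 1 + (6−5) + 3 + (6−3) + 4 + 1
      = 3 + 1 + 1 + 3 + 3 + 4 + 1 = 16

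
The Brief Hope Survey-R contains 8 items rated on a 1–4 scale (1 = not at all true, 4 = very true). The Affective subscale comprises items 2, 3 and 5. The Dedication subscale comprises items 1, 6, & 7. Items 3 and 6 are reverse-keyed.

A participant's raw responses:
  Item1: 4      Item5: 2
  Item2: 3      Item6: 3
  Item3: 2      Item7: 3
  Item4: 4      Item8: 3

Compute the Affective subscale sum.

8

Affective items: 2, 3, 5.
Of these, item 3 is reverse-keyed; reversed = (1+4) − raw = 5 − raw.
  item 2: 3
  item 3: 5 − 2 = 3
  item 5: 2
Sum = 3 + 3 + 2 = 8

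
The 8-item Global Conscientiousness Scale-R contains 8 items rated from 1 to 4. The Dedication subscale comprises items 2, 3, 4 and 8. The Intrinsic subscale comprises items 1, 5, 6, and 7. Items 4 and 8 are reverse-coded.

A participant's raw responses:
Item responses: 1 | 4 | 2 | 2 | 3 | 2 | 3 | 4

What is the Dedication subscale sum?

Dedication items: 2, 3, 4, 8.
Of these, items 4 & 8 are reverse-coded; on a 1–4 scale, reversed = 5 − raw.
  item 2: 4
  item 3: 2
  item 4: 5 − 2 = 3
  item 8: 5 − 4 = 1
Sum = 4 + 2 + 3 + 1 = 10

10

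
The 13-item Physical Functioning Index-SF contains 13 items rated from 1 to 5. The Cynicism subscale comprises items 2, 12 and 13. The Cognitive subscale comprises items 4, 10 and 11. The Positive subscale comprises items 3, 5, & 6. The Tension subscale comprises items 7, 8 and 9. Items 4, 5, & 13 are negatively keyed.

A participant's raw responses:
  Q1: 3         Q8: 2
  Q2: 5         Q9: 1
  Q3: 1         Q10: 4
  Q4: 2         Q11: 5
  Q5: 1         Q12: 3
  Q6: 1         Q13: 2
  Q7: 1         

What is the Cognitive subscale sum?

Cognitive items: 4, 10, 11.
Of these, item 4 is negatively keyed; on a 1–5 scale, reversed = 6 − raw.
  item 4: 6 − 2 = 4
  item 10: 4
  item 11: 5
Sum = 4 + 4 + 5 = 13

13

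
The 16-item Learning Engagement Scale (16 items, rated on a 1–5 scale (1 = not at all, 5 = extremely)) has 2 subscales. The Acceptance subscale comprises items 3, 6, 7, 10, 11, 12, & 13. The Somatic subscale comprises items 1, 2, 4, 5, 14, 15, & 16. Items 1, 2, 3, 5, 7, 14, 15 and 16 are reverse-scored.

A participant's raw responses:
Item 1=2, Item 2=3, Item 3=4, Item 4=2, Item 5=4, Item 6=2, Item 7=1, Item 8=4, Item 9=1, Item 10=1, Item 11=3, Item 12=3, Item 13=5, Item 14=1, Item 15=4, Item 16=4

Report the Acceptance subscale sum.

Acceptance items: 3, 6, 7, 10, 11, 12, 13.
Of these, items 3 & 7 are reverse-scored; on a 1–5 scale, reversed = 6 − raw.
  item 3: 6 − 4 = 2
  item 6: 2
  item 7: 6 − 1 = 5
  item 10: 1
  item 11: 3
  item 12: 3
  item 13: 5
Sum = 2 + 2 + 5 + 1 + 3 + 3 + 5 = 21

21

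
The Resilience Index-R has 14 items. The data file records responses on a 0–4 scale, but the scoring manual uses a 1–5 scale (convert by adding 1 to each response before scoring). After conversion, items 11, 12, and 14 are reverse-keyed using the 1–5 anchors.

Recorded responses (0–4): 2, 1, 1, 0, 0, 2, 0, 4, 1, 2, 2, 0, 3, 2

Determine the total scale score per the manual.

38

Convert to 1–5: 3, 2, 2, 1, 1, 3, 1, 5, 2, 3, 3, 1, 4, 3
Reverse-coded (on a 1–5 scale, reversed = 6 − raw):
  item 11: 6 − 3 = 3
  item 12: 6 − 1 = 5
  item 14: 6 − 3 = 3
Scored: 3, 2, 2, 1, 1, 3, 1, 5, 2, 3, 3, 5, 4, 3
Total = 38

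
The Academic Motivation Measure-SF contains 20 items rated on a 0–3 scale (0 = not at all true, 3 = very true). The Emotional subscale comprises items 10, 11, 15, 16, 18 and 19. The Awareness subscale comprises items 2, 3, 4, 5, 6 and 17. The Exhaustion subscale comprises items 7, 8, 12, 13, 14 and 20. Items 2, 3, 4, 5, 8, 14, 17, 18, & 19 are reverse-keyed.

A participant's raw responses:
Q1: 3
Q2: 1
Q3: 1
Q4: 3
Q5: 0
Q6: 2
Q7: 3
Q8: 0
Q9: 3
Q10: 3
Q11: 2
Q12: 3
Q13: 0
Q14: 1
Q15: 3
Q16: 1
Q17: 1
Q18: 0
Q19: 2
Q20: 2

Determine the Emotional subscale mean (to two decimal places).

Emotional items: 10, 11, 15, 16, 18, 19.
Of these, items 18 & 19 are reverse-keyed; on a 0–3 scale, reversed = 3 − raw.
  item 10: 3
  item 11: 2
  item 15: 3
  item 16: 1
  item 18: 3 − 0 = 3
  item 19: 3 − 2 = 1
Sum = 3 + 2 + 3 + 1 + 3 + 1 = 13
Mean = 13 / 6 = 2.17

2.17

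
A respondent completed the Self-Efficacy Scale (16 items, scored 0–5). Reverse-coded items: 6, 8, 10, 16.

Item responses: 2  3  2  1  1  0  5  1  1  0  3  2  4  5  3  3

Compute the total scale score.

48

Reversing items 6, 8, 10, and 16 with 5 − raw:
Total = 2 + 3 + 2 + 1 + 1 + (5−0) + 5 + (5−1) + 1 + (5−0) + 3 + 2 + 4 + 5 + 3 + (5−3)
      = 2 + 3 + 2 + 1 + 1 + 5 + 5 + 4 + 1 + 5 + 3 + 2 + 4 + 5 + 3 + 2 = 48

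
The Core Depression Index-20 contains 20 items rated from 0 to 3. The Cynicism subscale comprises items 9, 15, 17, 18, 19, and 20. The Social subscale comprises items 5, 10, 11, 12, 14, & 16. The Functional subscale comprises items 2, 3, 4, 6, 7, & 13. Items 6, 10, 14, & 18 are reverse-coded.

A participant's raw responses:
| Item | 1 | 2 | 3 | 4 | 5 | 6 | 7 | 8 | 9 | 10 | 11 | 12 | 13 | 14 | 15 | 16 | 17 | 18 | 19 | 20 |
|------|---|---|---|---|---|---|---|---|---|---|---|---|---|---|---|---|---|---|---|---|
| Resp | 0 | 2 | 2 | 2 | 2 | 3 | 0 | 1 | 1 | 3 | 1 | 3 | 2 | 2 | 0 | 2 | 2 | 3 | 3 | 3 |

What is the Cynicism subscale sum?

9

Cynicism items: 9, 15, 17, 18, 19, 20.
Of these, item 18 is reverse-coded; reversed = (0+3) − raw = 3 − raw.
  item 9: 1
  item 15: 0
  item 17: 2
  item 18: 3 − 3 = 0
  item 19: 3
  item 20: 3
Sum = 1 + 0 + 2 + 0 + 3 + 3 = 9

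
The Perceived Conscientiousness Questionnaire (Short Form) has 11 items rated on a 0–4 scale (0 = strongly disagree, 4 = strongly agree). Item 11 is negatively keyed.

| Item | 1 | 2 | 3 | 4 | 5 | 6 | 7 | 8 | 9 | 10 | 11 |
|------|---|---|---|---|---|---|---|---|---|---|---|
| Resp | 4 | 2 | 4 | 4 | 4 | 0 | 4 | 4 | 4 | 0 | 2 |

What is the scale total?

32

Raw sum = 32. Negatively keyed items: 11; their raw sum = 2.
Each reversal replaces raw with 4 − raw, changing the total by 4 − 2·raw per item.
Total = 32 + 1·4 − 2·2 = 32 + 4 − 4 = 32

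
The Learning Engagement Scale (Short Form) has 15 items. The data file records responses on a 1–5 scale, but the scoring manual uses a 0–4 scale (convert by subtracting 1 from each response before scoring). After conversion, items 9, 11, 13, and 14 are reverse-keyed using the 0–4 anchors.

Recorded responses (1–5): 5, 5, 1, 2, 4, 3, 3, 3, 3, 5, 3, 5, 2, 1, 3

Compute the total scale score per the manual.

39

Convert to 0–4: 4, 4, 0, 1, 3, 2, 2, 2, 2, 4, 2, 4, 1, 0, 2
Reverse-coded (reverse-coded value = 4 − response):
  item 9: 4 − 2 = 2
  item 11: 4 − 2 = 2
  item 13: 4 − 1 = 3
  item 14: 4 − 0 = 4
Scored: 4, 4, 0, 1, 3, 2, 2, 2, 2, 4, 2, 4, 3, 4, 2
Total = 39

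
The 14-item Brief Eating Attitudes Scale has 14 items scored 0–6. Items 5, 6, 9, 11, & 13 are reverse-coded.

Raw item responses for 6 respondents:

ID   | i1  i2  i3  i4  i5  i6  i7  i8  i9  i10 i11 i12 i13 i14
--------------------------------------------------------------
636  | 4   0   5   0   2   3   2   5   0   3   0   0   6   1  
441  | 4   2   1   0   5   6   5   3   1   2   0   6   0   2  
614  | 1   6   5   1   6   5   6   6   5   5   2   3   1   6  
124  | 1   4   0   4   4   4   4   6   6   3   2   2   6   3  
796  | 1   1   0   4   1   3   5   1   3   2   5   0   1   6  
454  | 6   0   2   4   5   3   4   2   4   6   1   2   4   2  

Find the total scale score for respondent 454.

41

Respondent 454 raw: 6, 0, 2, 4, 5, 3, 4, 2, 4, 6, 1, 2, 4, 2.
Reverse-coded (on a 0–6 scale, reversed = 6 − raw):
  item 1: 6
  item 2: 0
  item 3: 2
  item 4: 4
  item 5: 6 − 5 = 1
  item 6: 6 − 3 = 3
  item 7: 4
  item 8: 2
  item 9: 6 − 4 = 2
  item 10: 6
  item 11: 6 − 1 = 5
  item 12: 2
  item 13: 6 − 4 = 2
  item 14: 2
Sum = 6 + 0 + 2 + 4 + 1 + 3 + 4 + 2 + 2 + 6 + 5 + 2 + 2 + 2 = 41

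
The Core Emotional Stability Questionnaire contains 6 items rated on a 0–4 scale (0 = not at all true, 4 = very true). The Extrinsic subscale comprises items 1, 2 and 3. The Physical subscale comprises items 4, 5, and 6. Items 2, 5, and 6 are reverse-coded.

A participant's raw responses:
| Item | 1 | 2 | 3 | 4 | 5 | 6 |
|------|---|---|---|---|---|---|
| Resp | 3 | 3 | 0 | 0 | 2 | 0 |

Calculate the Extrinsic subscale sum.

4

Extrinsic items: 1, 2, 3.
Of these, item 2 is reverse-coded; reversed = (0+4) − raw = 4 − raw.
  item 1: 3
  item 2: 4 − 3 = 1
  item 3: 0
Sum = 3 + 1 + 0 = 4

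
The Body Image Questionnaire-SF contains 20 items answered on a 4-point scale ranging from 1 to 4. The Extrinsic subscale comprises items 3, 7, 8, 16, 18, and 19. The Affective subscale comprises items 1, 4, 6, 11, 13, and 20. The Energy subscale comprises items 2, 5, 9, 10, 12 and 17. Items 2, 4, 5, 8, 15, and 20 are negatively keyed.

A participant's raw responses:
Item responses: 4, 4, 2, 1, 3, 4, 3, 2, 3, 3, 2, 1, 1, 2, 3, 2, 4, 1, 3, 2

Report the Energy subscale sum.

14

Energy items: 2, 5, 9, 10, 12, 17.
Of these, items 2 and 5 are negatively keyed; on a 1–4 scale, reversed = 5 − raw.
  item 2: 5 − 4 = 1
  item 5: 5 − 3 = 2
  item 9: 3
  item 10: 3
  item 12: 1
  item 17: 4
Sum = 1 + 2 + 3 + 3 + 1 + 4 = 14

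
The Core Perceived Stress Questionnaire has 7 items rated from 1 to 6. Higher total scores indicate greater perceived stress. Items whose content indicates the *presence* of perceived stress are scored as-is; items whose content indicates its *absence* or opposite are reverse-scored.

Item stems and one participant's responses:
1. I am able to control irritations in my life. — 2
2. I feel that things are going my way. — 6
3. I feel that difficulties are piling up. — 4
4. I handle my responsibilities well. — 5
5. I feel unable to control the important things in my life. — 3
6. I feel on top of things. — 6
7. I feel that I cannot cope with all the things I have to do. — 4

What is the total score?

Items 1, 2, 4, 6 describe the absence/opposite of perceived stress → reverse-score.
reversed = (1+6) − raw = 7 − raw.
  item 1: 7 − 2 = 5
  item 2: 7 − 6 = 1
  item 3: 4
  item 4: 7 − 5 = 2
  item 5: 3
  item 6: 7 − 6 = 1
  item 7: 4
Total = 5 + 1 + 4 + 2 + 3 + 1 + 4 = 20

20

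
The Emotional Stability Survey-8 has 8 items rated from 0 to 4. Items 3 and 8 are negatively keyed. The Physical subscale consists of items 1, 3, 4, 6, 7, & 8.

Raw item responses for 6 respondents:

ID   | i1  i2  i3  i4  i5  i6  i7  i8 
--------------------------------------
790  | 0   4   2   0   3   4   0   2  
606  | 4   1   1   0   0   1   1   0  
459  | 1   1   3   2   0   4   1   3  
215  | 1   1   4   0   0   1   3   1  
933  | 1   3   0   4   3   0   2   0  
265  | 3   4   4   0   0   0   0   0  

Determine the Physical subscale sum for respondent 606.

13

Respondent 606 raw: 4, 1, 1, 0, 0, 1, 1, 0.
Physical items: 1, 3, 4, 6, 7, 8.
Reverse-coded (on a 0–4 scale, reversed = 4 − raw):
  item 1: 4
  item 3: 4 − 1 = 3
  item 4: 0
  item 6: 1
  item 7: 1
  item 8: 4 − 0 = 4
Sum = 4 + 3 + 0 + 1 + 1 + 4 = 13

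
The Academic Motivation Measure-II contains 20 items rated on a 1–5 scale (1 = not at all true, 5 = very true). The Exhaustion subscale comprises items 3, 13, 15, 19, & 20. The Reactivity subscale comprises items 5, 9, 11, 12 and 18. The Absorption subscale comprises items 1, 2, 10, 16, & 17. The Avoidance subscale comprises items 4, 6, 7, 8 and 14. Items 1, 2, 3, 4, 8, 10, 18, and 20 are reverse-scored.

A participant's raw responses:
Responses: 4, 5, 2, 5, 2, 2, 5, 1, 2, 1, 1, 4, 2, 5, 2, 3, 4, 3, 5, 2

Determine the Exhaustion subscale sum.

17

Exhaustion items: 3, 13, 15, 19, 20.
Of these, items 3 and 20 are reverse-scored; reversed = (1+5) − raw = 6 − raw.
  item 3: 6 − 2 = 4
  item 13: 2
  item 15: 2
  item 19: 5
  item 20: 6 − 2 = 4
Sum = 4 + 2 + 2 + 5 + 4 = 17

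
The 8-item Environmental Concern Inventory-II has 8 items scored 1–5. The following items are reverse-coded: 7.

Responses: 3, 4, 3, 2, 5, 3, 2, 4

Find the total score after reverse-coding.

Reverse-coded items use 6 − raw:
  item 7: 6 − 2 = 4
Scored responses: 3, 4, 3, 2, 5, 3, 4, 4
Total = 3 + 4 + 3 + 2 + 5 + 3 + 4 + 4 = 28

28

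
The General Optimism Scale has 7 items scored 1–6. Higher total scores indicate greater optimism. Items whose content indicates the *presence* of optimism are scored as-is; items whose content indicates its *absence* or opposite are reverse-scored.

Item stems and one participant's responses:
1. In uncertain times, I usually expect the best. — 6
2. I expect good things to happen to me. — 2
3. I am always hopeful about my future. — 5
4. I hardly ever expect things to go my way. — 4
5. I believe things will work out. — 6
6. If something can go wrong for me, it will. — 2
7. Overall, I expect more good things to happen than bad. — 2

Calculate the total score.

29

Items 4, 6 describe the absence/opposite of optimism → reverse-score.
reverse-coded value = 7 − response.
  item 1: 6
  item 2: 2
  item 3: 5
  item 4: 7 − 4 = 3
  item 5: 6
  item 6: 7 − 2 = 5
  item 7: 2
Total = 6 + 2 + 5 + 3 + 6 + 5 + 2 = 29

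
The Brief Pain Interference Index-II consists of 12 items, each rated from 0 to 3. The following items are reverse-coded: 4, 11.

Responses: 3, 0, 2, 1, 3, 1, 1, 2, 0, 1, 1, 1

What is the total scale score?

18

Reversing items 4 & 11 with 3 − raw:
Total = 3 + 0 + 2 + (3−1) + 3 + 1 + 1 + 2 + 0 + 1 + (3−1) + 1
      = 3 + 0 + 2 + 2 + 3 + 1 + 1 + 2 + 0 + 1 + 2 + 1 = 18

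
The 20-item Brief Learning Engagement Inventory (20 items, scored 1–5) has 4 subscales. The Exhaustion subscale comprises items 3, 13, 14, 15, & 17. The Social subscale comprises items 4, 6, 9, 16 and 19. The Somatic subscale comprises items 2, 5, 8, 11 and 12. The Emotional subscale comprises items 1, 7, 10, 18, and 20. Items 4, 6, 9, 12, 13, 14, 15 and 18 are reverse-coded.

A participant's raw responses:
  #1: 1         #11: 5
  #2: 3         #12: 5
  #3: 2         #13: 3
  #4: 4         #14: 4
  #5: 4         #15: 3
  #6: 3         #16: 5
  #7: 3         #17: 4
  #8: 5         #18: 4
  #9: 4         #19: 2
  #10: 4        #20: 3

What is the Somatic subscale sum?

Somatic items: 2, 5, 8, 11, 12.
Of these, item 12 is reverse-coded; reverse-coded value = 6 − response.
  item 2: 3
  item 5: 4
  item 8: 5
  item 11: 5
  item 12: 6 − 5 = 1
Sum = 3 + 4 + 5 + 5 + 1 = 18

18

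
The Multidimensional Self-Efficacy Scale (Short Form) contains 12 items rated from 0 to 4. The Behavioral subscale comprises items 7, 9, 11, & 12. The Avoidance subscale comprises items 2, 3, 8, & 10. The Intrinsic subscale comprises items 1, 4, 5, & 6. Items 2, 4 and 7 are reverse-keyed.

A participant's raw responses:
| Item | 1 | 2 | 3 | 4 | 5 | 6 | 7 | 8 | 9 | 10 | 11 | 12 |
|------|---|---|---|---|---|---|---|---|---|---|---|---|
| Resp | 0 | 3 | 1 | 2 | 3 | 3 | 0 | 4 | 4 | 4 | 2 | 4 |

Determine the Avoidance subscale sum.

Avoidance items: 2, 3, 8, 10.
Of these, item 2 is reverse-keyed; on a 0–4 scale, reversed = 4 − raw.
  item 2: 4 − 3 = 1
  item 3: 1
  item 8: 4
  item 10: 4
Sum = 1 + 1 + 4 + 4 = 10

10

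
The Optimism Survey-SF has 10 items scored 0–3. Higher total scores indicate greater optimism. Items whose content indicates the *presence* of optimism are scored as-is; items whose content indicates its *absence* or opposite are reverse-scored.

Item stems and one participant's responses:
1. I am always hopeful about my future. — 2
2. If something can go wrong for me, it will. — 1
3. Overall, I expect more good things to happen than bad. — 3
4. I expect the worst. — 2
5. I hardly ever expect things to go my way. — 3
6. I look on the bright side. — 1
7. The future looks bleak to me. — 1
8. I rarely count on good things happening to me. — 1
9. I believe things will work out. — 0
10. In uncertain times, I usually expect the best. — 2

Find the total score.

15

Items 2, 4, 5, 7, 8 describe the absence/opposite of optimism → reverse-score.
on a 0–3 scale, reversed = 3 − raw.
  item 1: 2
  item 2: 3 − 1 = 2
  item 3: 3
  item 4: 3 − 2 = 1
  item 5: 3 − 3 = 0
  item 6: 1
  item 7: 3 − 1 = 2
  item 8: 3 − 1 = 2
  item 9: 0
  item 10: 2
Total = 2 + 2 + 3 + 1 + 0 + 1 + 2 + 2 + 0 + 2 = 15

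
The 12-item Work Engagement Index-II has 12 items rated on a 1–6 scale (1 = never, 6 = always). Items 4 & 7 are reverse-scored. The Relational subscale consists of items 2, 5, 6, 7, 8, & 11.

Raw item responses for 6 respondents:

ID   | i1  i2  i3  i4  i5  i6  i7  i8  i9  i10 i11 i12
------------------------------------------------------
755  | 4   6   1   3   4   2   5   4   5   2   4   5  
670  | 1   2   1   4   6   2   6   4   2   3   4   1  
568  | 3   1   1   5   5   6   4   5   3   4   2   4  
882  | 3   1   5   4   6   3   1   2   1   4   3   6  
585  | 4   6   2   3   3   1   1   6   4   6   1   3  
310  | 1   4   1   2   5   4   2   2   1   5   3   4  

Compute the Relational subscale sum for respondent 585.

Respondent 585 raw: 4, 6, 2, 3, 3, 1, 1, 6, 4, 6, 1, 3.
Relational items: 2, 5, 6, 7, 8, 11.
Reverse-coded (reversed = (1+6) − raw = 7 − raw):
  item 2: 6
  item 5: 3
  item 6: 1
  item 7: 7 − 1 = 6
  item 8: 6
  item 11: 1
Sum = 6 + 3 + 1 + 6 + 6 + 1 = 23

23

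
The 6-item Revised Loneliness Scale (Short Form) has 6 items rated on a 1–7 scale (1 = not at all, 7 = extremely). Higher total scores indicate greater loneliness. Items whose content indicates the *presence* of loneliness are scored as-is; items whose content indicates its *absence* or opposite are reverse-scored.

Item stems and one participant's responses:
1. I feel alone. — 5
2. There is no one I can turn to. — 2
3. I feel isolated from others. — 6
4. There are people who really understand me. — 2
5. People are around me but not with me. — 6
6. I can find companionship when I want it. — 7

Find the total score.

Items 4, 6 describe the absence/opposite of loneliness → reverse-score.
on a 1–7 scale, reversed = 8 − raw.
  item 1: 5
  item 2: 2
  item 3: 6
  item 4: 8 − 2 = 6
  item 5: 6
  item 6: 8 − 7 = 1
Total = 5 + 2 + 6 + 6 + 6 + 1 = 26

26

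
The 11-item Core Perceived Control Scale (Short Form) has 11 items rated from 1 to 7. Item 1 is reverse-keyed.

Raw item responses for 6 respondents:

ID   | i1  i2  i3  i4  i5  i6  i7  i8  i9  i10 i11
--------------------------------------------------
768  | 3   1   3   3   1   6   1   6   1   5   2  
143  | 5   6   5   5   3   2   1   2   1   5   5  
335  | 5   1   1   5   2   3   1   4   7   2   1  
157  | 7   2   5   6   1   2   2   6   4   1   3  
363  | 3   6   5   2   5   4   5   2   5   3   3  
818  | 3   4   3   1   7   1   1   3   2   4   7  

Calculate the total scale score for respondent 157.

Respondent 157 raw: 7, 2, 5, 6, 1, 2, 2, 6, 4, 1, 3.
Reverse-coded (reversed = (1+7) − raw = 8 − raw):
  item 1: 8 − 7 = 1
  item 2: 2
  item 3: 5
  item 4: 6
  item 5: 1
  item 6: 2
  item 7: 2
  item 8: 6
  item 9: 4
  item 10: 1
  item 11: 3
Sum = 1 + 2 + 5 + 6 + 1 + 2 + 2 + 6 + 4 + 1 + 3 = 33

33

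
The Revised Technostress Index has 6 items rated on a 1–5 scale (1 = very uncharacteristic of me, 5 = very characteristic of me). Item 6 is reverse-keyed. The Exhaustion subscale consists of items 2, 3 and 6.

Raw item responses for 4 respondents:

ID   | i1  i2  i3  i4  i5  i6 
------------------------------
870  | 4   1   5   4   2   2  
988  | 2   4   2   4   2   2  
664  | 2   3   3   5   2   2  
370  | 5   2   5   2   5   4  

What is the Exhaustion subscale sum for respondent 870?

10

Respondent 870 raw: 4, 1, 5, 4, 2, 2.
Exhaustion items: 2, 3, 6.
Reverse-coded (reversed = (1+5) − raw = 6 − raw):
  item 2: 1
  item 3: 5
  item 6: 6 − 2 = 4
Sum = 1 + 5 + 4 = 10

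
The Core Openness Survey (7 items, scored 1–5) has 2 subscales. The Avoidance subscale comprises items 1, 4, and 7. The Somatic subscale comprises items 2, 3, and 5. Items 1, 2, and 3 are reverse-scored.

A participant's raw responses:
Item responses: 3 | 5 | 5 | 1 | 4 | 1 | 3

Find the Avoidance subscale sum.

7

Avoidance items: 1, 4, 7.
Of these, item 1 is reverse-scored; on a 1–5 scale, reversed = 6 − raw.
  item 1: 6 − 3 = 3
  item 4: 1
  item 7: 3
Sum = 3 + 1 + 3 = 7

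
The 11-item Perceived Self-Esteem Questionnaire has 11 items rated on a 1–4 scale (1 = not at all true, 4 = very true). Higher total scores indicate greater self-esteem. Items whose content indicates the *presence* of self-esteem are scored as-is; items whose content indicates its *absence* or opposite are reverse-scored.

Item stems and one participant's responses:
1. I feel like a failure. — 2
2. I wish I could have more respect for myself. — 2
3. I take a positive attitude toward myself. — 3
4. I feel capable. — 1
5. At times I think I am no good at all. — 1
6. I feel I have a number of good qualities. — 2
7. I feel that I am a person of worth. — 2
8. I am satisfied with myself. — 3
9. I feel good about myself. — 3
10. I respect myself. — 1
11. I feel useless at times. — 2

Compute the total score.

Items 1, 2, 5, 11 describe the absence/opposite of self-esteem → reverse-score.
reverse-coded value = 5 − response.
  item 1: 5 − 2 = 3
  item 2: 5 − 2 = 3
  item 3: 3
  item 4: 1
  item 5: 5 − 1 = 4
  item 6: 2
  item 7: 2
  item 8: 3
  item 9: 3
  item 10: 1
  item 11: 5 − 2 = 3
Total = 3 + 3 + 3 + 1 + 4 + 2 + 2 + 3 + 3 + 1 + 3 = 28

28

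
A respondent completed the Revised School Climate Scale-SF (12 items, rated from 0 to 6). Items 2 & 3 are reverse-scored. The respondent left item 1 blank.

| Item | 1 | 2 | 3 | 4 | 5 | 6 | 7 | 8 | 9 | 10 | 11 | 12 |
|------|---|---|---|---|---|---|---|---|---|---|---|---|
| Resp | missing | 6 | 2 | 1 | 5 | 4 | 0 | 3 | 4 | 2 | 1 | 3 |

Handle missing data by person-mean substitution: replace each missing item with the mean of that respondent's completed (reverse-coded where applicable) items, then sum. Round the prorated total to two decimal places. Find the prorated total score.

Reverse-coded (reversed = (0+6) − raw = 6 − raw):
  item 2: 6 − 6 = 0
  item 3: 6 − 2 = 4
Completed scored items (11 of 12): 0, 4, 1, 5, 4, 0, 3, 4, 2, 1, 3; sum = 27.
Person mean = 27 / 11 ≈ 2.4545
Prorated total = (27 / 11) × 12 = 29.45 (to 2 dp)

29.45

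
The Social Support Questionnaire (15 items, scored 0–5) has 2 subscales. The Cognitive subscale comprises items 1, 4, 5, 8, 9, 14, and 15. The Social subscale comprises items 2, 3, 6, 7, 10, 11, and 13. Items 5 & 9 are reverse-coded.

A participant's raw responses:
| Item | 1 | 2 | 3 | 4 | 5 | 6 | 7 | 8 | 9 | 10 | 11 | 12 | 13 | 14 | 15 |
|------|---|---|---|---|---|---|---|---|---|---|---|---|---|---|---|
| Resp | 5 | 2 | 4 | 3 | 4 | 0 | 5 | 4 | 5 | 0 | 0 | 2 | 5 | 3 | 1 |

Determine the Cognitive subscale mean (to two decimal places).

2.43

Cognitive items: 1, 4, 5, 8, 9, 14, 15.
Of these, items 5 and 9 are reverse-coded; on a 0–5 scale, reversed = 5 − raw.
  item 1: 5
  item 4: 3
  item 5: 5 − 4 = 1
  item 8: 4
  item 9: 5 − 5 = 0
  item 14: 3
  item 15: 1
Sum = 5 + 3 + 1 + 4 + 0 + 3 + 1 = 17
Mean = 17 / 7 = 2.43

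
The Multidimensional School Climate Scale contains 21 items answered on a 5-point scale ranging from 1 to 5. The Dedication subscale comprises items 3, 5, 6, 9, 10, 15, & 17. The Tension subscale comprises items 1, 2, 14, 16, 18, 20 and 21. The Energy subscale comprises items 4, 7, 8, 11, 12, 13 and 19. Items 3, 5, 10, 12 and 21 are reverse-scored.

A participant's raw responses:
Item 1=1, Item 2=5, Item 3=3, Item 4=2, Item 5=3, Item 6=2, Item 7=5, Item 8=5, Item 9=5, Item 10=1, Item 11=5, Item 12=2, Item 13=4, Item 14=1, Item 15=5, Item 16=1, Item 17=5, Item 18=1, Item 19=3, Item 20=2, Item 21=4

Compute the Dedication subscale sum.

Dedication items: 3, 5, 6, 9, 10, 15, 17.
Of these, items 3, 5, & 10 are reverse-scored; reverse-coded value = 6 − response.
  item 3: 6 − 3 = 3
  item 5: 6 − 3 = 3
  item 6: 2
  item 9: 5
  item 10: 6 − 1 = 5
  item 15: 5
  item 17: 5
Sum = 3 + 3 + 2 + 5 + 5 + 5 + 5 = 28

28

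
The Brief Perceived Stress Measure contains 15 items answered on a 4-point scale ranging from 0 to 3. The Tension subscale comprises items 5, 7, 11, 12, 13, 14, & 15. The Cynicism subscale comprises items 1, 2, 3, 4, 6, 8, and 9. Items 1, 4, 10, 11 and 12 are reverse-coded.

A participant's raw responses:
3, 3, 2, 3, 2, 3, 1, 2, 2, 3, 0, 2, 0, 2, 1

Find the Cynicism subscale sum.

Cynicism items: 1, 2, 3, 4, 6, 8, 9.
Of these, items 1 and 4 are reverse-coded; reverse-coded value = 3 − response.
  item 1: 3 − 3 = 0
  item 2: 3
  item 3: 2
  item 4: 3 − 3 = 0
  item 6: 3
  item 8: 2
  item 9: 2
Sum = 0 + 3 + 2 + 0 + 3 + 2 + 2 = 12

12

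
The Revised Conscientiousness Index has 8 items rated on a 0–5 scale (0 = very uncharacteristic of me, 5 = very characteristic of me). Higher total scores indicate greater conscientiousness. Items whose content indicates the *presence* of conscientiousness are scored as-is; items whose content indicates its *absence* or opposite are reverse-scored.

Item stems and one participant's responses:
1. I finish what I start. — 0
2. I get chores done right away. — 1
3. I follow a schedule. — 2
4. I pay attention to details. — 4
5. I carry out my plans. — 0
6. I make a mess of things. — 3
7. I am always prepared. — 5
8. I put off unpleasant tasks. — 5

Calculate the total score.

Items 6, 8 describe the absence/opposite of conscientiousness → reverse-score.
reverse-coded value = 5 − response.
  item 1: 0
  item 2: 1
  item 3: 2
  item 4: 4
  item 5: 0
  item 6: 5 − 3 = 2
  item 7: 5
  item 8: 5 − 5 = 0
Total = 0 + 1 + 2 + 4 + 0 + 2 + 5 + 0 = 14

14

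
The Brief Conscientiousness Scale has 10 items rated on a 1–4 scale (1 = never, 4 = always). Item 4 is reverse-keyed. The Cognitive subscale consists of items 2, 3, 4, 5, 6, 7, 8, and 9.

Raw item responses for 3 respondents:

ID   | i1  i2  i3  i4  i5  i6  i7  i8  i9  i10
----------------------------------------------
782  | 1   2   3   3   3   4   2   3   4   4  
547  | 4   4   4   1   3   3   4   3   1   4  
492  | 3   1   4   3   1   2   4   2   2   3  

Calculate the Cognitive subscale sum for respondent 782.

Respondent 782 raw: 1, 2, 3, 3, 3, 4, 2, 3, 4, 4.
Cognitive items: 2, 3, 4, 5, 6, 7, 8, 9.
Reverse-coded (on a 1–4 scale, reversed = 5 − raw):
  item 2: 2
  item 3: 3
  item 4: 5 − 3 = 2
  item 5: 3
  item 6: 4
  item 7: 2
  item 8: 3
  item 9: 4
Sum = 2 + 3 + 2 + 3 + 4 + 2 + 3 + 4 = 23

23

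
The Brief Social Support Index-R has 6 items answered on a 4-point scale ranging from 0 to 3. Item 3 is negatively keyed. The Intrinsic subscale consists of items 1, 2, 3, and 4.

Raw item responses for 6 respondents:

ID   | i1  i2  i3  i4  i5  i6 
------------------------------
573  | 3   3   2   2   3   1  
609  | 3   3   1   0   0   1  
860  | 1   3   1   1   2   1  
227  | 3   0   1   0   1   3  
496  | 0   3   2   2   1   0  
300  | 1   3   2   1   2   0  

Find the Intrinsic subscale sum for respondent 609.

Respondent 609 raw: 3, 3, 1, 0, 0, 1.
Intrinsic items: 1, 2, 3, 4.
Reverse-coded (reverse-coded value = 3 − response):
  item 1: 3
  item 2: 3
  item 3: 3 − 1 = 2
  item 4: 0
Sum = 3 + 3 + 2 + 0 = 8

8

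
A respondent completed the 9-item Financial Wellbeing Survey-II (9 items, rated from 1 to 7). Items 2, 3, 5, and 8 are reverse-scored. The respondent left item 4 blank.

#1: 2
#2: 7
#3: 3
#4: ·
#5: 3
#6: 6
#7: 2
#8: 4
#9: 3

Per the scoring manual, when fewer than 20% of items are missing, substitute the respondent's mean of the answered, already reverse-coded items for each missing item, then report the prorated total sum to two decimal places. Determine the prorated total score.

Reverse-coded (reversed = (1+7) − raw = 8 − raw):
  item 2: 8 − 7 = 1
  item 3: 8 − 3 = 5
  item 5: 8 − 3 = 5
  item 8: 8 − 4 = 4
Completed scored items (8 of 9): 2, 1, 5, 5, 6, 2, 4, 3; sum = 28.
Person mean = 28 / 8 ≈ 3.5000
Prorated total = (28 / 8) × 9 = 31.50 (to 2 dp)

31.50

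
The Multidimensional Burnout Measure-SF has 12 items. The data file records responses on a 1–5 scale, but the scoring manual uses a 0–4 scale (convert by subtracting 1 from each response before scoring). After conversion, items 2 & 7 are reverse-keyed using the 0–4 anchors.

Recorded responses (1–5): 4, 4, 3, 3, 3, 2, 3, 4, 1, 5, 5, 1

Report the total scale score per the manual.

Convert to 0–4: 3, 3, 2, 2, 2, 1, 2, 3, 0, 4, 4, 0
Reverse-coded (on a 0–4 scale, reversed = 4 − raw):
  item 2: 4 − 3 = 1
  item 7: 4 − 2 = 2
Scored: 3, 1, 2, 2, 2, 1, 2, 3, 0, 4, 4, 0
Total = 24

24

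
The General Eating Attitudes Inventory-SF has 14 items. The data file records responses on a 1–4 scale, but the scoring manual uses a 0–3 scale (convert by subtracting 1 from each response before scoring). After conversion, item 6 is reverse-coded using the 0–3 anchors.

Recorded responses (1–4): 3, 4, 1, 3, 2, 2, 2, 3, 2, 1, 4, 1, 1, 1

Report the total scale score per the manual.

Convert to 0–3: 2, 3, 0, 2, 1, 1, 1, 2, 1, 0, 3, 0, 0, 0
Reverse-coded (reverse-coded value = 3 − response):
  item 6: 3 − 1 = 2
Scored: 2, 3, 0, 2, 1, 2, 1, 2, 1, 0, 3, 0, 0, 0
Total = 17

17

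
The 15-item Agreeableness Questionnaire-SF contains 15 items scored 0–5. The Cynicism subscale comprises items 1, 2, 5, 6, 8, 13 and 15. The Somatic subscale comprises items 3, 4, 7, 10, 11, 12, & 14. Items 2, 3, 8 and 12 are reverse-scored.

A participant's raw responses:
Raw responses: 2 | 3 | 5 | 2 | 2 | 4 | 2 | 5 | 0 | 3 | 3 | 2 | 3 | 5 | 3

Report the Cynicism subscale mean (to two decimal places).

2.29

Cynicism items: 1, 2, 5, 6, 8, 13, 15.
Of these, items 2 & 8 are reverse-scored; reversed = (0+5) − raw = 5 − raw.
  item 1: 2
  item 2: 5 − 3 = 2
  item 5: 2
  item 6: 4
  item 8: 5 − 5 = 0
  item 13: 3
  item 15: 3
Sum = 2 + 2 + 2 + 4 + 0 + 3 + 3 = 16
Mean = 16 / 7 = 2.29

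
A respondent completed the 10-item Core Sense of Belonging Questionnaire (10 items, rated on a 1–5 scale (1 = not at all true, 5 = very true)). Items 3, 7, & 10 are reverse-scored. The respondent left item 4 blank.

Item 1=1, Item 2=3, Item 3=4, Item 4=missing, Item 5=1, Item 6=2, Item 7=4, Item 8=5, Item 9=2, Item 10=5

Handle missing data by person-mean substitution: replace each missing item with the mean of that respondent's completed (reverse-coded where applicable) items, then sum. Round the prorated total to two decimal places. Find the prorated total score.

Reverse-coded (reversed = (1+5) − raw = 6 − raw):
  item 3: 6 − 4 = 2
  item 7: 6 − 4 = 2
  item 10: 6 − 5 = 1
Completed scored items (9 of 10): 1, 3, 2, 1, 2, 2, 5, 2, 1; sum = 19.
Person mean = 19 / 9 ≈ 2.1111
Prorated total = (19 / 9) × 10 = 21.11 (to 2 dp)

21.11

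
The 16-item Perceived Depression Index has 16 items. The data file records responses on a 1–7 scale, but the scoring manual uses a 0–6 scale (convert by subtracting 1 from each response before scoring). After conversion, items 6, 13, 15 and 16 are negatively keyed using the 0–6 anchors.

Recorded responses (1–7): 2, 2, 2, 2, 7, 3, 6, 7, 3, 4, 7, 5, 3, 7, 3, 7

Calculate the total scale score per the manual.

Convert to 0–6: 1, 1, 1, 1, 6, 2, 5, 6, 2, 3, 6, 4, 2, 6, 2, 6
Reverse-coded (on a 0–6 scale, reversed = 6 − raw):
  item 6: 6 − 2 = 4
  item 13: 6 − 2 = 4
  item 15: 6 − 2 = 4
  item 16: 6 − 6 = 0
Scored: 1, 1, 1, 1, 6, 4, 5, 6, 2, 3, 6, 4, 4, 6, 4, 0
Total = 54

54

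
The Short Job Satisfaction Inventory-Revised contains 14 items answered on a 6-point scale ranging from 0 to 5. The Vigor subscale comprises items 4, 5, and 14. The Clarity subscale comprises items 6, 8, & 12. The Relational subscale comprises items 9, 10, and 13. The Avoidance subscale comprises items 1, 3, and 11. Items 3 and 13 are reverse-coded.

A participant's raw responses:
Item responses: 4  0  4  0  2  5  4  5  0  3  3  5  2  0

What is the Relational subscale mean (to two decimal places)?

2.00

Relational items: 9, 10, 13.
Of these, item 13 is reverse-coded; on a 0–5 scale, reversed = 5 − raw.
  item 9: 0
  item 10: 3
  item 13: 5 − 2 = 3
Sum = 0 + 3 + 3 = 6
Mean = 6 / 3 = 2.00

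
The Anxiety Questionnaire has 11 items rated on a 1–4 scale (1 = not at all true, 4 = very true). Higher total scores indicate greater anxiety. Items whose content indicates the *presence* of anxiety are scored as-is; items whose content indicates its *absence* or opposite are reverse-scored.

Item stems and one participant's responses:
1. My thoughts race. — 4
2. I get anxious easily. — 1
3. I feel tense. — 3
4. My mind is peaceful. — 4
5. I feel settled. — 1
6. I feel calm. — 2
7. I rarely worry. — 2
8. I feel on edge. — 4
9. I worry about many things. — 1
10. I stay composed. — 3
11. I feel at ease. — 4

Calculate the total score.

Items 4, 5, 6, 7, 10, 11 describe the absence/opposite of anxiety → reverse-score.
on a 1–4 scale, reversed = 5 − raw.
  item 1: 4
  item 2: 1
  item 3: 3
  item 4: 5 − 4 = 1
  item 5: 5 − 1 = 4
  item 6: 5 − 2 = 3
  item 7: 5 − 2 = 3
  item 8: 4
  item 9: 1
  item 10: 5 − 3 = 2
  item 11: 5 − 4 = 1
Total = 4 + 1 + 3 + 1 + 4 + 3 + 3 + 4 + 1 + 2 + 1 = 27

27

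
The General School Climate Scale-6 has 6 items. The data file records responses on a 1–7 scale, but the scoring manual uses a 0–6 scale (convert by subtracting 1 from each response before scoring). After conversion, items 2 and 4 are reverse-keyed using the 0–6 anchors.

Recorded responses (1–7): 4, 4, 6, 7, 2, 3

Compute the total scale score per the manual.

Convert to 0–6: 3, 3, 5, 6, 1, 2
Reverse-coded (reversed = (0+6) − raw = 6 − raw):
  item 2: 6 − 3 = 3
  item 4: 6 − 6 = 0
Scored: 3, 3, 5, 0, 1, 2
Total = 14

14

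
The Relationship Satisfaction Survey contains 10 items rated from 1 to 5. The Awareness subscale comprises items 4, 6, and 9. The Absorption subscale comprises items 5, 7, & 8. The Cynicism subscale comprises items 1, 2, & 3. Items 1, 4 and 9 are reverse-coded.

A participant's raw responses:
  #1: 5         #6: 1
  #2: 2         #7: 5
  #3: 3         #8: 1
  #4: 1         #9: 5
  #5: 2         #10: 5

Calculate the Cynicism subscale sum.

6

Cynicism items: 1, 2, 3.
Of these, item 1 is reverse-coded; on a 1–5 scale, reversed = 6 − raw.
  item 1: 6 − 5 = 1
  item 2: 2
  item 3: 3
Sum = 1 + 2 + 3 = 6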